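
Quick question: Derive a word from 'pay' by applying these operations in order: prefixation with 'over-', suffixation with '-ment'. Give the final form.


Step 1: Add prefix 'over-' to 'pay' = 'overpay'
Step 2: Add suffix '-ment' to 'overpay' = 'overpayment'

overpayment


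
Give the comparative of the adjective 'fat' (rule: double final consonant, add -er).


Apply comparative formation (double final consonant, add -er): 'fat' -> 'fatter'.

fatter


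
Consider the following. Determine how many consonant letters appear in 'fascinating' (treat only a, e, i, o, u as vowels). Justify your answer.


Consonants in 'fascinating': f, s, c, n, t, n, g = 7 consonants.

7


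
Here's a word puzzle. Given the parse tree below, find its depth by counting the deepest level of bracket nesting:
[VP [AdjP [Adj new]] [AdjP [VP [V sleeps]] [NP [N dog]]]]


Count bracket nesting levels:
'[' at pos 0: depth = 1
'[' at pos 4: depth = 2
'[' at pos 10: depth = 3
'[' at pos 21: depth = 2
'[' at pos 27: depth = 3
'[' at pos 31: depth = 4
'[' at pos 43: depth = 3
'[' at pos 47: depth = 4
Maximum depth reached: 4

4


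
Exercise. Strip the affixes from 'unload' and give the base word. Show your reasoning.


Remove prefix 'un' from 'unload' to get root 'load'.

load


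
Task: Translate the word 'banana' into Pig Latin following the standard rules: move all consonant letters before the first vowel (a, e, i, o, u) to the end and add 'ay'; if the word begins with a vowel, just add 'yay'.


'banana': move consonant cluster 'b' to end and add 'ay': 'ananabay'.

ananabay


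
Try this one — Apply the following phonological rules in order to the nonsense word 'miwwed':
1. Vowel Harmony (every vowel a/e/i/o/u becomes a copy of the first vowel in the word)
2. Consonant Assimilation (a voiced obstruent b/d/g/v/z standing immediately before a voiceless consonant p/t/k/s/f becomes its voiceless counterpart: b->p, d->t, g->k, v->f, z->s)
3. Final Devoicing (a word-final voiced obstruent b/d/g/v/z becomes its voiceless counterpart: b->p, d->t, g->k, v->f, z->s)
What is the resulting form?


Starting form: 'miwwed'
Rule 1: Vowel Harmony: all vowels become 'i' (matching first vowel). 'miwwed' -> 'miwwid'
Rule 2: Consonant Assimilation: no voiced obstruent (b/d/g/v/z) stands immediately before a voiceless consonant (p/t/k/s/f). No change.
Rule 3: Final Devoicing: word-final voiced obstruent 'd' becomes voiceless 't'. 'miwwid' -> 'miwwit'
Final form: 'miwwit'

miwwit


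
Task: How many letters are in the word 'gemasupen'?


Spell out 'gemasupen' and number each letter: g(1), e(2), m(3), a(4), s(5), u(6), p(7), e(8), n(9). Total: 9 letters.

9


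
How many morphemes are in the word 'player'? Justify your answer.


Decomposition: play (root) + -er (suffix) = 2 morpheme(s)

2 morphemes


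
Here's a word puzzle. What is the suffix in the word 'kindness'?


The word 'kindness' = 'kind' (root) + '-ness' (suffix). The suffix is '-ness'.

ness


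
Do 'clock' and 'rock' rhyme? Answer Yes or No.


Rime (stressed vowel + following sounds) of 'clock': -ock = /ɒk/
Rime of 'rock': -ock = /ɒk/
/ɒk/ and /ɒk/ are the same ending sound, so the words rhyme.

Yes


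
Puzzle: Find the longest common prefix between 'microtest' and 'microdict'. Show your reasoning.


Compare from the start: 5 characters match: 'micro'. Mismatch at position 6: 't' vs 'd'.

micro


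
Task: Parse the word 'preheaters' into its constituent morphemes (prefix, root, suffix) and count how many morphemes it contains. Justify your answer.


Step 1: Identify prefix: 'pre' (meaning: before)
Step 2: Identify root: 'heat'
Step 3: Identify suffix(es): 'er, s'
Decomposition: pre- (prefix: before) + heat (root) + -er (suffix: one who) + -s (plural)
Total morphemes: 4

4 morphemes (pre- (prefix: before) + heat (root) + -er (suffix: one who) + -s (plural))


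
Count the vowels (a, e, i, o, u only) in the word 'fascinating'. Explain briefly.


Vowels in 'fascinating': a, i, a, i = 4 vowels.

4


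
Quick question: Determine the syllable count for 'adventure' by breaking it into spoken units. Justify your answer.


Break 'adventure' into syllables: ad-ven-ture -> ad | ven | ture = 3 syllables

3 syllables


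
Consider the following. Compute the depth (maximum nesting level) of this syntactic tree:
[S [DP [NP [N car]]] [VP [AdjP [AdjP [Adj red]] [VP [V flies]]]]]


Count bracket nesting levels:
'[' at pos 0: depth = 1
'[' at pos 3: depth = 2
'[' at pos 7: depth = 3
'[' at pos 11: depth = 4
'[' at pos 21: depth = 2
'[' at pos 25: depth = 3
'[' at pos 31: depth = 4
'[' at pos 37: depth = 5
'[' at pos 48: depth = 4
'[' at pos 52: depth = 5
Maximum depth reached: 5

5


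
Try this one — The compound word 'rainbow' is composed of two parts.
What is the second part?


Split 'rainbow' into 'rain' + 'bow'. The second part is 'bow'.

bow


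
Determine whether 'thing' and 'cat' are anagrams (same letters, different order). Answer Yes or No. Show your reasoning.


Sorted letters of 'thing': 'ghint'
Sorted letters of 'cat': 'act'
They do not match.

No


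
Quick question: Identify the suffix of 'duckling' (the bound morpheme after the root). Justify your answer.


The word 'duckling' = 'duck' (root) + '-ling' (suffix). The suffix is '-ling'.

ling


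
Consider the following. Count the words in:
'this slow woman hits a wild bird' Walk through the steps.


Split into words: this | slow | woman | hits | a | wild | bird = 7 words.

7


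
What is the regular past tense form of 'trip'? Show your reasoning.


Apply rule: Double final consonant and add -ed. 'trip' becomes 'tripped'.

tripped


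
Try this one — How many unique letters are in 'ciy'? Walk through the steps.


Unique letters in 'ciy': {c, i, y} = 3 distinct letters.

3


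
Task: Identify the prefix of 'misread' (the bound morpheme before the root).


The word 'misread' = 'mis' (prefix) + 'read' (root). The prefix is 'mis'.

mis


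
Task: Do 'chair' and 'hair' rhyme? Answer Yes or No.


Rime (stressed vowel + following sounds) of 'chair': -air = /ɛər/
Rime of 'hair': -air = /ɛər/
/ɛər/ and /ɛər/ are the same ending sound, so the words rhyme.

Yes


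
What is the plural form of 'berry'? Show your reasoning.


Apply rule: Change -y to -ies (consonant + y). 'berry' becomes 'berries'.

berries


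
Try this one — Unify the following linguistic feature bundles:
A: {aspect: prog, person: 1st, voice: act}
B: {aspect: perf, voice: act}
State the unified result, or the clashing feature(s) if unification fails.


Compare features:
aspect: A=prog vs B=perf -> CLASH
person: A=1st vs B=_ -> unified: 1st
voice: A=act vs B=act -> unified: act
Clash detected on feature 'aspect' (prog vs perf); unification fails.

CLASH on 'aspect' (prog vs perf)


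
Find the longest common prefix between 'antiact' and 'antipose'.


Compare from the start: 4 characters match: 'anti'. Mismatch at position 5: 'a' vs 'p'.

anti


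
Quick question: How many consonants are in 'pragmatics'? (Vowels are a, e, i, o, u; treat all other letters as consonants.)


Consonants in 'pragmatics': p, r, g, m, t, c, s = 7 consonants.

7


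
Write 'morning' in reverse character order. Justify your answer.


Reverse 'morning' character by character: 'gninrom'.

gninrom


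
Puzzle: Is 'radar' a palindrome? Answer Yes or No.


Forward: 'radar'
Reversed: 'radar'
They are identical.

Yes


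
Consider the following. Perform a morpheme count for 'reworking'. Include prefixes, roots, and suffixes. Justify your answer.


Decomposition: re- (prefix) + work (root) + -ing (suffix) = 3 morpheme(s)

3 morphemes


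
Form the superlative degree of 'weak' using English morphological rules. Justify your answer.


Apply superlative formation (add -est): 'weak' -> 'weakest'.

weakest


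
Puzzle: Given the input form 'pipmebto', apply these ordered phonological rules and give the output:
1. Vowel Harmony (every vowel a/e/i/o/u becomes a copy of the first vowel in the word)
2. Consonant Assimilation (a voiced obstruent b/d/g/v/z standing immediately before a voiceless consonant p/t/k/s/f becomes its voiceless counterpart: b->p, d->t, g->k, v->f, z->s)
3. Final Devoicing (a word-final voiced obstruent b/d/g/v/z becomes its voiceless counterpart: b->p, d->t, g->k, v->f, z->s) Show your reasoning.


Starting form: 'pipmebto'
Rule 1: Vowel Harmony: all vowels become 'i' (matching first vowel). 'pipmebto' -> 'pipmibti'
Rule 2: Consonant Assimilation: voiced obstruent before voiceless consonant becomes voiceless ('bt' -> 'pt'). 'pipmibti' -> 'pipmipti'
Rule 3: Final Devoicing: the word ends in the vowel 'i', not a consonant. No change.
Final form: 'pipmipti'

pipmipti


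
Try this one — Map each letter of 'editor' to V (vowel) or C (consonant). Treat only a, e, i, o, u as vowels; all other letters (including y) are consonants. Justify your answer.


Letter mapping: e = V, d = C, i = V, t = C, o = V, r = C.

VCVCVC


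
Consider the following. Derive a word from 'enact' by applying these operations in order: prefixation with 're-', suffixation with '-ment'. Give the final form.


Step 1: Add prefix 're-' to 'enact' = 'reenact'
Step 2: Add suffix '-ment' to 'reenact' = 'reenactment'

reenactment


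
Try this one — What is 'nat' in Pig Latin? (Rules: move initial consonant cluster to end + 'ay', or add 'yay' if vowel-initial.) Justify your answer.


'nat': move consonant cluster 'n' to end and add 'ay': 'atnay'.

atnay


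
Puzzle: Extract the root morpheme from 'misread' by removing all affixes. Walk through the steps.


Remove prefix 'mis' from 'misread' to get root 'read'.

read


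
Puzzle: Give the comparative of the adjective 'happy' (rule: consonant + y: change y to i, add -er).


Apply comparative formation (consonant + y: change y to i, add -er): 'happy' -> 'happier'.

happier


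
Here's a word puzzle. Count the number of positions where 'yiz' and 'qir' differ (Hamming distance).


Alignment:
Position 1: 'y' vs 'q' = DIFFER
Position 2: 'i' vs 'i' = match
Position 3: 'z' vs 'r' = DIFFER
Total differences: 2

2


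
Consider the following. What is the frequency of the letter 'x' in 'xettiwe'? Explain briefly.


Letter 'x' in 'xettiwe': found at position(s) 1 = 1 occurrence(s).

1


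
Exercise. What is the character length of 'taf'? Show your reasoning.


Spell out 'taf' and number each letter: t(1), a(2), f(3). Total: 3 letters.

3


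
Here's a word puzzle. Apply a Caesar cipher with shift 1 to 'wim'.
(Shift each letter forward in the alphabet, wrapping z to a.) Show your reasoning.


Shift each letter by 1: w -> x, i -> j, m -> n. Result: 'xjn'.

xjn


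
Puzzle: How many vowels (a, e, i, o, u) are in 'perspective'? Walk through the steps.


Vowels in 'perspective': e, e, i, e = 4 vowels.

4


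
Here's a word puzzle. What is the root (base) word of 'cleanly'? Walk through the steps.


Remove suffix '-ly' from 'cleanly' to get root 'clean'.

clean


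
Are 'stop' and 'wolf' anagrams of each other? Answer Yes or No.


Sorted letters of 'stop': 'opst'
Sorted letters of 'wolf': 'flow'
They do not match.

No


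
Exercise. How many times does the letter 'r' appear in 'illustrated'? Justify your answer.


Letter 'r' in 'illustrated': found at position(s) 7 = 1 occurrence(s).

1


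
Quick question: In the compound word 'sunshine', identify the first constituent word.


Split 'sunshine' into 'sun' + 'shine'. The first part is 'sun'.

sun


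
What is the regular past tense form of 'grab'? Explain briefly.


Apply rule: Double final consonant and add -ed. 'grab' becomes 'grabbed'.

grabbed


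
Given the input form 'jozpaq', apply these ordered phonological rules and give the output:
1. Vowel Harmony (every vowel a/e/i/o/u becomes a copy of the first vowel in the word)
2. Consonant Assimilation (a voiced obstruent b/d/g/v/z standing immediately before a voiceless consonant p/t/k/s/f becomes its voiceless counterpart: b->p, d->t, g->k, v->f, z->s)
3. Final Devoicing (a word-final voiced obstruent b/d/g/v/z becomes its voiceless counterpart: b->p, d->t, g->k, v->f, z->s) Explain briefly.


Starting form: 'jozpaq'
Rule 1: Vowel Harmony: all vowels become 'o' (matching first vowel). 'jozpaq' -> 'jozpoq'
Rule 2: Consonant Assimilation: voiced obstruent before voiceless consonant becomes voiceless ('zp' -> 'sp'). 'jozpoq' -> 'jospoq'
Rule 3: Final Devoicing: final consonant 'q' is not one of the voiced obstruents b/d/g/v/z. No change.
Final form: 'jospoq'

jospoq


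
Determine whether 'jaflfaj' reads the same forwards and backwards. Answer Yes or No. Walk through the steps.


Forward: 'jaflfaj'
Reversed: 'jaflfaj'
They are identical.

Yes


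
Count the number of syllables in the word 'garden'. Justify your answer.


Break 'garden' into syllables: gar-den -> gar | den = 2 syllables

2 syllables


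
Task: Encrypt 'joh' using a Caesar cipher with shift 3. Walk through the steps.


Shift each letter by 3: j -> m, o -> r, h -> k. Result: 'mrk'.

mrk


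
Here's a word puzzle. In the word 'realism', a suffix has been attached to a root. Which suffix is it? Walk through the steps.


The word 'realism' = 'real' (root) + '-ism' (suffix). The suffix is '-ism'.

ism


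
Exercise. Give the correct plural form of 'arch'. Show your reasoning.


Apply rule: Add -es (sibilant/fricative ending). 'arch' becomes 'arches'.

arches


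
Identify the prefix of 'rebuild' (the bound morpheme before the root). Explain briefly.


The word 'rebuild' = 're' (prefix) + 'build' (root). The prefix is 're'.

re


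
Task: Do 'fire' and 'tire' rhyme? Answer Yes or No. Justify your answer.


Rime (stressed vowel + following sounds) of 'fire': -ire = /aɪər/
Rime of 'tire': -ire = /aɪər/
/aɪər/ and /aɪər/ are the same ending sound, so the words rhyme.

Yes


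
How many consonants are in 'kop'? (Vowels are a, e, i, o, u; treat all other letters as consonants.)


Consonants in 'kop': k, p = 2 consonants.

2


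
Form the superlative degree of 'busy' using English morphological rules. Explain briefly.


Apply superlative formation (consonant + y: change y to i, add -est): 'busy' -> 'busiest'.

busiest


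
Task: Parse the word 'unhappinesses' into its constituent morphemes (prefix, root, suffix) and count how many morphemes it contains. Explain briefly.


Step 1: Identify prefix: 'un' (meaning: not/reverse)
Step 2: Identify root: 'happy'
Step 3: Identify suffix(es): 'ness, es'
Decomposition: un- (prefix: not/reverse) + happy (root) + -ness (suffix: state of) + -es (plural)
Total morphemes: 4

4 morphemes (un- (prefix: not/reverse) + happy (root) + -ness (suffix: state of) + -es (plural))


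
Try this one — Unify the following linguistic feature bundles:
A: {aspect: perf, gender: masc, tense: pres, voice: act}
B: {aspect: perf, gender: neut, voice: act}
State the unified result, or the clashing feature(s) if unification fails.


Compare features:
aspect: A=perf vs B=perf -> unified: perf
gender: A=masc vs B=neut -> CLASH
tense: A=pres vs B=_ -> unified: pres
voice: A=act vs B=act -> unified: act
Clash detected on feature 'gender' (masc vs neut); unification fails.

CLASH on 'gender' (masc vs neut)


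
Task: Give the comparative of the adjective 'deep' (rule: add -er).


Apply comparative formation (add -er): 'deep' -> 'deeper'.

deeper


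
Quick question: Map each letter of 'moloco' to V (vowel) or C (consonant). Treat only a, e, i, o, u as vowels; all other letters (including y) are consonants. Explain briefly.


Letter mapping: m = C, o = V, l = C, o = V, c = C, o = V.

CVCVCV


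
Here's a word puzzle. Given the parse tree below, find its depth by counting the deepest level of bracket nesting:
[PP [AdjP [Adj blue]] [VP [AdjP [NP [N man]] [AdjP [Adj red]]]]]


Count bracket nesting levels:
'[' at pos 0: depth = 1
'[' at pos 4: depth = 2
'[' at pos 10: depth = 3
'[' at pos 22: depth = 2
'[' at pos 26: depth = 3
'[' at pos 32: depth = 4
'[' at pos 36: depth = 5
'[' at pos 45: depth = 4
'[' at pos 51: depth = 5
Maximum depth reached: 5

5


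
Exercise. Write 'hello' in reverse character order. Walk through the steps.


Reverse 'hello' character by character: 'olleh'.

olleh


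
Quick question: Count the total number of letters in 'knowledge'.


Spell out 'knowledge' and number each letter: k(1), n(2), o(3), w(4), l(5), e(6), d(7), g(8), e(9). Total: 9 letters.

9


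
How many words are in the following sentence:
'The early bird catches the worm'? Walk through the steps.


Split into words: The | early | bird | catches | the | worm = 6 words.

6


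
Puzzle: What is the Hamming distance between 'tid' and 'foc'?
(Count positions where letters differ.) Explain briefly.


Alignment:
Position 1: 't' vs 'f' = DIFFER
Position 2: 'i' vs 'o' = DIFFER
Position 3: 'd' vs 'c' = DIFFER
Total differences: 3

3


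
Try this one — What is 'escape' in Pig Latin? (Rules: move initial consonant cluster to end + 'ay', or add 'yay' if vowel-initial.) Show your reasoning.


'escape' starts with a vowel, so add 'yay': 'escapeyay'.

escapeyay


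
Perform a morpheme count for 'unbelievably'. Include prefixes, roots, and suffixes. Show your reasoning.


Decomposition: un- (prefix) + believe (root) + -able (suffix) + -ly (suffix) = 4 morpheme(s)

4 morphemes


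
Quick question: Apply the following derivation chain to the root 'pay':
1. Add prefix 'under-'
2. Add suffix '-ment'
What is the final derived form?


Step 1: Add prefix 'under-' to 'pay' = 'underpay'
Step 2: Add suffix '-ment' to 'underpay' = 'underpayment'

underpayment


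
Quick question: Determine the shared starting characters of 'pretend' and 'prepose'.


Compare from the start: 3 characters match: 'pre'. Mismatch at position 4: 't' vs 'p'.

pre


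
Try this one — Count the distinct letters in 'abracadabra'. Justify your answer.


Unique letters in 'abracadabra': {a, b, c, d, r} = 5 distinct letters.

5


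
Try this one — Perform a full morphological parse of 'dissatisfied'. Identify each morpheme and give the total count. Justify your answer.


Step 1: Identify prefix: 'dis' (meaning: not/apart)
Step 2: Identify root: 'satisfy'
Step 3: Identify suffix(es): 'ed'
Decomposition: dis- (prefix: not/apart) + satisfy (root) + -ed (suffix: past)
Total morphemes: 3

3 morphemes (dis- (prefix: not/apart) + satisfy (root) + -ed (suffix: past))


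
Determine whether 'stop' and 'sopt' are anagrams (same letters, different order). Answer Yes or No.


Sorted letters of 'stop': 'opst'
Sorted letters of 'sopt': 'opst'
They match.

Yes


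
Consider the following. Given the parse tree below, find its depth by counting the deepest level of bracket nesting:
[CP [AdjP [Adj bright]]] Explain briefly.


Count bracket nesting levels:
'[' at pos 0: depth = 1
'[' at pos 4: depth = 2
'[' at pos 10: depth = 3
Maximum depth reached: 3

3


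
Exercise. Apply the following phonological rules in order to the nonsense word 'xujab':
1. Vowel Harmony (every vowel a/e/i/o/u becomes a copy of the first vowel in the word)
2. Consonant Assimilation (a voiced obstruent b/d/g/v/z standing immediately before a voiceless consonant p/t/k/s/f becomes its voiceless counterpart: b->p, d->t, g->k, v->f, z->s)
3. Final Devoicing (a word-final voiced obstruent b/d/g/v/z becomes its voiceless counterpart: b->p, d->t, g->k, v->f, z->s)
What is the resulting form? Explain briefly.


Starting form: 'xujab'
Rule 1: Vowel Harmony: all vowels become 'u' (matching first vowel). 'xujab' -> 'xujub'
Rule 2: Consonant Assimilation: no voiced obstruent (b/d/g/v/z) stands immediately before a voiceless consonant (p/t/k/s/f). No change.
Rule 3: Final Devoicing: word-final voiced obstruent 'b' becomes voiceless 'p'. 'xujub' -> 'xujup'
Final form: 'xujup'

xujup


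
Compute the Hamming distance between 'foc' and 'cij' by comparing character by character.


Alignment:
Position 1: 'f' vs 'c' = DIFFER
Position 2: 'o' vs 'i' = DIFFER
Position 3: 'c' vs 'j' = DIFFER
Total differences: 3

3


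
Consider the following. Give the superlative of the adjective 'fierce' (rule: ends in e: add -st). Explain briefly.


Apply superlative formation (ends in e: add -st): 'fierce' -> 'fiercest'.

fiercest


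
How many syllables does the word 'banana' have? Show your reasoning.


Break 'banana' into syllables: ba-na-na -> ba | na | na = 3 syllables

3 syllables


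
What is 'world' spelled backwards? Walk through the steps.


Reverse 'world' character by character: 'dlrow'.

dlrow


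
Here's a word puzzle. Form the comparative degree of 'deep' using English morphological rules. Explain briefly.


Apply comparative formation (add -er): 'deep' -> 'deeper'.

deeper


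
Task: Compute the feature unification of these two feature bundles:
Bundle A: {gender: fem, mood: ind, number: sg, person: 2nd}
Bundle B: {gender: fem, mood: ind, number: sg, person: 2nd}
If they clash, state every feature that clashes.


Compare features:
gender: A=fem vs B=fem -> unified: fem
mood: A=ind vs B=ind -> unified: ind
number: A=sg vs B=sg -> unified: sg
person: A=2nd vs B=2nd -> unified: 2nd
No clashes found.

Unified: {gender: fem, mood: ind, number: sg, person: 2nd}


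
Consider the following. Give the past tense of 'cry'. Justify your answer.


Apply rule: Change -y to -ied. 'cry' becomes 'cried'.

cried


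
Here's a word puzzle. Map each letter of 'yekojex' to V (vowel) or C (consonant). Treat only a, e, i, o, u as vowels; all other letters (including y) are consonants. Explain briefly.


Letter mapping: y = C, e = V, k = C, o = V, j = C, e = V, x = C.

CVCVCVC


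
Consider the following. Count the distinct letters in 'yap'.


Unique letters in 'yap': {a, p, y} = 3 distinct letters.

3


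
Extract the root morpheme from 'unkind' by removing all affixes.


Remove prefix 'un' from 'unkind' to get root 'kind'.

kind


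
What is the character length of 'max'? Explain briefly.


Spell out 'max' and number each letter: m(1), a(2), x(3). Total: 3 letters.

3


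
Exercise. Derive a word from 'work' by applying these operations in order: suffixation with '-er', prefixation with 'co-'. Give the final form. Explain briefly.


Step 1: Add suffix '-er' to 'work' = 'worker'
Step 2: Add prefix 'co-' to 'worker' = 'coworker'

coworker


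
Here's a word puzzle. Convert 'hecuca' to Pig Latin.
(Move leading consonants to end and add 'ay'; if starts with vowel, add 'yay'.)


'hecuca': move consonant cluster 'h' to end and add 'ay': 'ecucahay'.

ecucahay


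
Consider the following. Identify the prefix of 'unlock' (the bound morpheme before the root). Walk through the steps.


The word 'unlock' = 'un' (prefix) + 'lock' (root). The prefix is 'un'.

un


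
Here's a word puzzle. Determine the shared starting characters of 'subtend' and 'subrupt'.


Compare from the start: 3 characters match: 'sub'. Mismatch at position 4: 't' vs 'r'.

sub


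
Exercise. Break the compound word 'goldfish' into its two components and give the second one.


Split 'goldfish' into 'gold' + 'fish'. The second part is 'fish'.

fish


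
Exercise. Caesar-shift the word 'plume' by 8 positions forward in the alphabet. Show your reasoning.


Shift each letter by 8: p -> x, l -> t, u -> c, m -> u, e -> m. Result: 'xtcum'.

xtcum


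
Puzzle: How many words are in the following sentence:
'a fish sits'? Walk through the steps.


Split into words: a | fish | sits = 3 words.

3


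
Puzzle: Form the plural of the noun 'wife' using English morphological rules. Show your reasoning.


Apply rule: Change -fe to -ves. 'wife' becomes 'wives'.

wives


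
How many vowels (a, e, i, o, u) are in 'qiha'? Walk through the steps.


Vowels in 'qiha': i, a = 2 vowels.

2


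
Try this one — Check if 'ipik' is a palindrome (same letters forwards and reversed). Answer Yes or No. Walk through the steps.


Forward: 'ipik'
Reversed: 'kipi'
They differ.

No


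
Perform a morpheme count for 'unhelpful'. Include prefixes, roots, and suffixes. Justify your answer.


Decomposition: un- (prefix) + help (root) + -ful (suffix) = 3 morpheme(s)

3 morphemes


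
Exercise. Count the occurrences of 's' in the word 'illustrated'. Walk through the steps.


Letter 's' in 'illustrated': found at position(s) 5 = 1 occurrence(s).

1


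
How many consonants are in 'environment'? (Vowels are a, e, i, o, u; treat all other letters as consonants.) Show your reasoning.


Consonants in 'environment': n, v, r, n, m, n, t = 7 consonants.

7


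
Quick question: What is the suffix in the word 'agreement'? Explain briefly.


The word 'agreement' = 'agree' (root) + '-ment' (suffix). The suffix is '-ment'.

ment


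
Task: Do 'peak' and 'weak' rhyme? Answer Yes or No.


Rime (stressed vowel + following sounds) of 'peak': -eak = /iːk/
Rime of 'weak': -eak = /iːk/
/iːk/ and /iːk/ are the same ending sound, so the words rhyme.

Yes


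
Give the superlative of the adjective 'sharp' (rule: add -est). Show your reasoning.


Apply superlative formation (add -est): 'sharp' -> 'sharpest'.

sharpest


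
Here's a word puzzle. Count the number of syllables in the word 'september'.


Break 'september' into syllables: sep-tem-ber -> sep | tem | ber = 3 syllables

3 syllables


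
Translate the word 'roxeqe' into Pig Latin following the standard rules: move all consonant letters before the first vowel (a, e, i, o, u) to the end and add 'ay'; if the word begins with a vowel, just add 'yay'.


'roxeqe': move consonant cluster 'r' to end and add 'ay': 'oxeqeray'.

oxeqeray


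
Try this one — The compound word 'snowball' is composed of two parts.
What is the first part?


Split 'snowball' into 'snow' + 'ball'. The first part is 'snow'.

snow


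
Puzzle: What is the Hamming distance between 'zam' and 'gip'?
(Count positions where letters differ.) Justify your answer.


Alignment:
Position 1: 'z' vs 'g' = DIFFER
Position 2: 'a' vs 'i' = DIFFER
Position 3: 'm' vs 'p' = DIFFER
Total differences: 3

3


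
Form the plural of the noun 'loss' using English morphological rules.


Apply rule: Add -es (sibilant/fricative ending). 'loss' becomes 'losses'.

losses


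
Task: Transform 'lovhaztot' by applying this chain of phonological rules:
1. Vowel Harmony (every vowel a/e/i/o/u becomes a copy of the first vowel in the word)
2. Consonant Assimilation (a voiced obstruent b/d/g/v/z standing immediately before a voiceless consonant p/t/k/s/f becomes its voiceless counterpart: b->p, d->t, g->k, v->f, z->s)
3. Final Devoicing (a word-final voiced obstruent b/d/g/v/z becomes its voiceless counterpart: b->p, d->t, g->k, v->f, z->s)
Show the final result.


Starting form: 'lovhaztot'
Rule 1: Vowel Harmony: all vowels become 'o' (matching first vowel). 'lovhaztot' -> 'lovhoztot'
Rule 2: Consonant Assimilation: voiced obstruent before voiceless consonant becomes voiceless ('zt' -> 'st'). 'lovhoztot' -> 'lovhostot'
Rule 3: Final Devoicing: final consonant 't' is not one of the voiced obstruents b/d/g/v/z. No change.
Final form: 'lovhostot'

lovhostot


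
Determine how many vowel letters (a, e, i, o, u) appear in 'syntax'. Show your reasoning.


Vowels in 'syntax': a = 1 vowels.

1


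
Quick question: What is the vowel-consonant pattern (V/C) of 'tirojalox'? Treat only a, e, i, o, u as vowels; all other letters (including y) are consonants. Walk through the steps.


Letter mapping: t = C, i = V, r = C, o = V, j = C, a = V, l = C, o = V, x = C.

CVCVCVCVC


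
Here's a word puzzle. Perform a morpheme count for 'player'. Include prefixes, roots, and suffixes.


Decomposition: play (root) + -er (suffix) = 2 morpheme(s)

2 morphemes


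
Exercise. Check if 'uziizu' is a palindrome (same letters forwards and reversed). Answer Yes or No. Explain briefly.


Forward: 'uziizu'
Reversed: 'uziizu'
They are identical.

Yes


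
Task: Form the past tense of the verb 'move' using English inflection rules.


Apply rule: Add -d (word ends in -e). 'move' becomes 'moved'.

moved


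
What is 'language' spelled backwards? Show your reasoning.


Reverse 'language' character by character: 'egaugnal'.

egaugnal


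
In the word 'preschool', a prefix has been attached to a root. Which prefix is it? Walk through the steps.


The word 'preschool' = 'pre' (prefix) + 'school' (root). The prefix is 'pre'.

pre


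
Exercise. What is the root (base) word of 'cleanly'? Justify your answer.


Remove suffix '-ly' from 'cleanly' to get root 'clean'.

clean


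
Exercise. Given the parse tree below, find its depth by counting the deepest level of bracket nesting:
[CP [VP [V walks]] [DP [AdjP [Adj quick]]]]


Count bracket nesting levels:
'[' at pos 0: depth = 1
'[' at pos 4: depth = 2
'[' at pos 8: depth = 3
'[' at pos 19: depth = 2
'[' at pos 23: depth = 3
'[' at pos 29: depth = 4
Maximum depth reached: 4

4


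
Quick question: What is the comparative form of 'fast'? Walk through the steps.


Apply comparative formation (add -er): 'fast' -> 'faster'.

faster


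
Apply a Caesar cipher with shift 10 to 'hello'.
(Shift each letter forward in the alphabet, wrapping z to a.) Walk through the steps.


Shift each letter by 10: h -> r, e -> o, l -> v, l -> v, o -> y. Result: 'rovvy'.

rovvy


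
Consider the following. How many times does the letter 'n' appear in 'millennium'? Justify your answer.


Letter 'n' in 'millennium': found at position(s) 6, 7 = 2 occurrence(s).

2


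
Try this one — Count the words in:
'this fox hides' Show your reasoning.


Split into words: this | fox | hides = 3 words.

3


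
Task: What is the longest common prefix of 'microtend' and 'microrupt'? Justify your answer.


Compare from the start: 5 characters match: 'micro'. Mismatch at position 6: 't' vs 'r'.

micro


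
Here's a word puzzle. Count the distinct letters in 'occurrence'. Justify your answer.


Unique letters in 'occurrence': {c, e, n, o, r, u} = 6 distinct letters.

6


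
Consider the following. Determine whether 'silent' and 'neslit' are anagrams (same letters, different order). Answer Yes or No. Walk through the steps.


Sorted letters of 'silent': 'eilnst'
Sorted letters of 'neslit': 'eilnst'
They match.

Yes


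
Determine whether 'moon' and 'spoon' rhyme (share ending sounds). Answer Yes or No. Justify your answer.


Rime (stressed vowel + following sounds) of 'moon': -oon = /uːn/
Rime of 'spoon': -oon = /uːn/
/uːn/ and /uːn/ are the same ending sound, so the words rhyme.

Yes


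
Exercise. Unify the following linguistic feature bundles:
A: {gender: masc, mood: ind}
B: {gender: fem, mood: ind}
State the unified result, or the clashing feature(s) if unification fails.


Compare features:
gender: A=masc vs B=fem -> CLASH
mood: A=ind vs B=ind -> unified: ind
Clash detected on feature 'gender' (masc vs fem); unification fails.

CLASH on 'gender' (masc vs fem)


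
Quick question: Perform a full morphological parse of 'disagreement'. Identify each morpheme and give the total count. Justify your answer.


Step 1: Identify prefix: 'dis' (meaning: not/apart)
Step 2: Identify root: 'agree'
Step 3: Identify suffix(es): 'ment'
Decomposition: dis- (prefix: not/apart) + agree (root) + -ment (suffix: action/result)
Total morphemes: 3

3 morphemes (dis- (prefix: not/apart) + agree (root) + -ment (suffix: action/result))


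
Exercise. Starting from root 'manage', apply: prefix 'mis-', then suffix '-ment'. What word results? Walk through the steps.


Step 1: Add prefix 'mis-' to 'manage' = 'mismanage'
Step 2: Add suffix '-ment' to 'mismanage' = 'mismanagement'

mismanagement


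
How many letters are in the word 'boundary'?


Spell out 'boundary' and number each letter: b(1), o(2), u(3), n(4), d(5), a(6), r(7), y(8). Total: 8 letters.

8


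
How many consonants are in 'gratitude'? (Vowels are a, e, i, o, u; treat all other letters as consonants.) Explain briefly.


Consonants in 'gratitude': g, r, t, t, d = 5 consonants.

5


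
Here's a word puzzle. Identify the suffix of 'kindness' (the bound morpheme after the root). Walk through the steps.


The word 'kindness' = 'kind' (root) + '-ness' (suffix). The suffix is '-ness'.

ness


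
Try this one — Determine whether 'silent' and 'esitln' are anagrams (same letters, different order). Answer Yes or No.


Sorted letters of 'silent': 'eilnst'
Sorted letters of 'esitln': 'eilnst'
They match.

Yes


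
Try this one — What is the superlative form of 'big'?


Apply superlative formation (double final consonant, add -est): 'big' -> 'biggest'.

biggest


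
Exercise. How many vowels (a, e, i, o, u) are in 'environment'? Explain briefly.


Vowels in 'environment': e, i, o, e = 4 vowels.

4


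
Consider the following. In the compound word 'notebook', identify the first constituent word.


Split 'notebook' into 'note' + 'book'. The first part is 'note'.

note


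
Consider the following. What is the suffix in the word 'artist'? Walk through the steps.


The word 'artist' = 'art' (root) + '-ist' (suffix). The suffix is '-ist'.

ist


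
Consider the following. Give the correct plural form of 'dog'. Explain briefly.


Apply rule: Add -s. 'dog' becomes 'dogs'.

dogs


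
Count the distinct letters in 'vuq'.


Unique letters in 'vuq': {q, u, v} = 3 distinct letters.

3


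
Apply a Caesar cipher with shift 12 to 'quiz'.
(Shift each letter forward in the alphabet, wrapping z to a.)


Shift each letter by 12: q -> c, u -> g, i -> u, z -> l. Result: 'cgul'.

cgul


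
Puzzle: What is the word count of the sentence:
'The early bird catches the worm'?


Split into words: The | early | bird | catches | the | worm = 6 words.

6


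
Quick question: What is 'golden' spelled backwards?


Reverse 'golden' character by character: 'nedlog'.

nedlog


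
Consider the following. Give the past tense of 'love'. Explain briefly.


Apply rule: Add -d (word ends in -e). 'love' becomes 'loved'.

loved


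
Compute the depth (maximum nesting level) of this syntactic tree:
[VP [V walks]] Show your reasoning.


Count bracket nesting levels:
'[' at pos 0: depth = 1
'[' at pos 4: depth = 2
Maximum depth reached: 2

2


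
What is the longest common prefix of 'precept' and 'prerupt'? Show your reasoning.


Compare from the start: 3 characters match: 'pre'. Mismatch at position 4: 'c' vs 'r'.

pre


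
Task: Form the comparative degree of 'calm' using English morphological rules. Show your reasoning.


Apply comparative formation (add -er): 'calm' -> 'calmer'.

calmer


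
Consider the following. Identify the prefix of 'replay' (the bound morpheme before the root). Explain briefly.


The word 'replay' = 're' (prefix) + 'play' (root). The prefix is 're'.

re


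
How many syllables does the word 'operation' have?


Break 'operation' into syllables: op-er-a-tion -> op | er | a | tion = 4 syllables

4 syllables


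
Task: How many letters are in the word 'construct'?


Spell out 'construct' and number each letter: c(1), o(2), n(3), s(4), t(5), r(6), u(7), c(8), t(9). Total: 9 letters.

9


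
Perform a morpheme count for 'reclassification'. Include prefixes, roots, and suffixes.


Decomposition: re- (prefix) + class (root) + -ify (suffix) + -ation (suffix) = 4 morpheme(s)

4 morphemes


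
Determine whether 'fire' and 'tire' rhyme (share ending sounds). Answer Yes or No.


Rime (stressed vowel + following sounds) of 'fire': -ire = /aɪər/
Rime of 'tire': -ire = /aɪər/
/aɪər/ and /aɪər/ are the same ending sound, so the words rhyme.

Yes


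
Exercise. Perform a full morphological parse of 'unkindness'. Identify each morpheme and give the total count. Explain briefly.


Step 1: Identify prefix: 'un' (meaning: not/reverse)
Step 2: Identify root: 'kind'
Step 3: Identify suffix(es): 'ness'
Decomposition: un- (prefix: not/reverse) + kind (root) + -ness (suffix: state of)
Total morphemes: 3

3 morphemes (un- (prefix: not/reverse) + kind (root) + -ness (suffix: state of))


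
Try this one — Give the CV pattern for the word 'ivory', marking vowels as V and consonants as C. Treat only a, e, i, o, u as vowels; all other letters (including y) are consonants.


Letter mapping: i = V, v = C, o = V, r = C, y = C.

VCVCC


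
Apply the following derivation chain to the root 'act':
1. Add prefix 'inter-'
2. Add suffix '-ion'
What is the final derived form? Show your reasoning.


Step 1: Add prefix 'inter-' to 'act' = 'interact'
Step 2: Add suffix '-ion' to 'interact' = 'interaction'

interaction


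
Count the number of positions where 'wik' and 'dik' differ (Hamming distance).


Alignment:
Position 1: 'w' vs 'd' = DIFFER
Position 2: 'i' vs 'i' = match
Position 3: 'k' vs 'k' = match
Total differences: 1

1


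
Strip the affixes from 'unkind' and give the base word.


Remove prefix 'un' from 'unkind' to get root 'kind'.

kind


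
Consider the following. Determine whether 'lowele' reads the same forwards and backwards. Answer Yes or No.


Forward: 'lowele'
Reversed: 'elewol'
They differ.

No


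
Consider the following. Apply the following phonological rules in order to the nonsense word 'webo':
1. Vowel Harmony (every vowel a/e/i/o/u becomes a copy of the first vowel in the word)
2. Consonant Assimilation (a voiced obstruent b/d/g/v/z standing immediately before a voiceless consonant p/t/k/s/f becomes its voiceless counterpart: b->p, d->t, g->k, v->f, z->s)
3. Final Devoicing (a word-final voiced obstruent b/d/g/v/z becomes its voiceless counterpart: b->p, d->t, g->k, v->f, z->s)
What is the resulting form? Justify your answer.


Starting form: 'webo'
Rule 1: Vowel Harmony: all vowels become 'e' (matching first vowel). 'webo' -> 'webe'
Rule 2: Consonant Assimilation: no voiced obstruent (b/d/g/v/z) stands immediately before a voiceless consonant (p/t/k/s/f). No change.
Rule 3: Final Devoicing: the word ends in the vowel 'e', not a consonant. No change.
Final form: 'webe'

webe


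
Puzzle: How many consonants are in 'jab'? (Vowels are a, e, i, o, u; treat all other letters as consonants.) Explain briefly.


Consonants in 'jab': j, b = 2 consonants.

2


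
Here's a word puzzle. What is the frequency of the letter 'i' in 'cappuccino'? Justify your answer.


Letter 'i' in 'cappuccino': found at position(s) 8 = 1 occurrence(s).

1


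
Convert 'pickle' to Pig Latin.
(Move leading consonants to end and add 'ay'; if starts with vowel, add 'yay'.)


'pickle': move consonant cluster 'p' to end and add 'ay': 'icklepay'.

icklepay


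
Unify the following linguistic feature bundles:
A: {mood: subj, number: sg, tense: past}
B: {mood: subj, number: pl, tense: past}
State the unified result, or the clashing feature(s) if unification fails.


Compare features:
mood: A=subj vs B=subj -> unified: subj
number: A=sg vs B=pl -> CLASH
tense: A=past vs B=past -> unified: past
Clash detected on feature 'number' (sg vs pl); unification fails.

CLASH on 'number' (sg vs pl)


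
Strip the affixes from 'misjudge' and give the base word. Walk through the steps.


Remove prefix 'mis' from 'misjudge' to get root 'judge'.

judge


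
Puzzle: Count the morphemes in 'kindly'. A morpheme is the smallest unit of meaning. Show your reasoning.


Decomposition: kind (root) + -ly (suffix) = 2 morpheme(s)

2 morphemes


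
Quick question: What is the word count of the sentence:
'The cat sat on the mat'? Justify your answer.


Split into words: The | cat | sat | on | the | mat = 6 words.

6
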